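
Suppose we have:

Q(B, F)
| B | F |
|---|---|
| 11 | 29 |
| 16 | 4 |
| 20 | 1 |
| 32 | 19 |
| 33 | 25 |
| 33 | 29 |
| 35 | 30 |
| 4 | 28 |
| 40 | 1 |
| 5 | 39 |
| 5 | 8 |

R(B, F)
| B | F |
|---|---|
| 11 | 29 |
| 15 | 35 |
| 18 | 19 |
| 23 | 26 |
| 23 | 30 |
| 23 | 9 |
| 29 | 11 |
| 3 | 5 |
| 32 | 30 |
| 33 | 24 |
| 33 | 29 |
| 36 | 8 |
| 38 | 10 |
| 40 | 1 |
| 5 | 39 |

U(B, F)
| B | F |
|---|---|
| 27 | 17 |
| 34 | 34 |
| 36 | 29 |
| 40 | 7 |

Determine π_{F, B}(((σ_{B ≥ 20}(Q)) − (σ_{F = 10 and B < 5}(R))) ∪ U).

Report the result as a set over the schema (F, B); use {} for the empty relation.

{(1, 20), (1, 40), (17, 27), (19, 32), (25, 33), (29, 33), (29, 36), (30, 35), (34, 34), (7, 40)}

σ[B ≥ 20]: keep tuples satisfying B ≥ 20 → {(20, 1), (32, 19), (33, 25), (33, 29), (35, 30), (40, 1)}
σ[F = 10 and B < 5]: keep tuples satisfying F = 10 and B < 5 → {}
Difference: {(20, 1), (32, 19), (33, 25), (33, 29), (35, 30), (40, 1)} with {} → {(20, 1), (32, 19), (33, 25), (33, 29), (35, 30), (40, 1)}
Union: {(20, 1), (32, 19), (33, 25), (33, 29), (35, 30), (40, 1)} with {(27, 17), (34, 34), (36, 29), (40, 7)} → {(20, 1), (27, 17), (32, 19), (33, 25), (33, 29), (34, 34), (35, 30), (36, 29), (40, 1), (40, 7)}
Keep only column(s) F, B: {(1, 20), (1, 40), (17, 27), (19, 32), (25, 33), (29, 33), (29, 36), (30, 35), (34, 34), (7, 40)}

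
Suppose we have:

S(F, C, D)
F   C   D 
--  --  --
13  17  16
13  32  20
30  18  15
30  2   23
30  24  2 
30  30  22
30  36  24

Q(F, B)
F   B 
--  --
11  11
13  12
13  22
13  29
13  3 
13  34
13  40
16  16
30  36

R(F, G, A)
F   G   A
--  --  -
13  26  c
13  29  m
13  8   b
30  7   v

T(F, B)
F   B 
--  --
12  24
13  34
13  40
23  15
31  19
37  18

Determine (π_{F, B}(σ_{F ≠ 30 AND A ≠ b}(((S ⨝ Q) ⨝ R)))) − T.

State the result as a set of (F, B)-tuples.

{(13, 12), (13, 22), (13, 29), (13, 3)}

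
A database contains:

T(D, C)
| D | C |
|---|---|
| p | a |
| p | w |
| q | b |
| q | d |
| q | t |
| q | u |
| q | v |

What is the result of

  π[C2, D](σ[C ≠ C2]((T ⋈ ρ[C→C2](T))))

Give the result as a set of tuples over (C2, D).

{(a, p), (b, q), (d, q), (t, q), (u, q), (v, q), (w, p)}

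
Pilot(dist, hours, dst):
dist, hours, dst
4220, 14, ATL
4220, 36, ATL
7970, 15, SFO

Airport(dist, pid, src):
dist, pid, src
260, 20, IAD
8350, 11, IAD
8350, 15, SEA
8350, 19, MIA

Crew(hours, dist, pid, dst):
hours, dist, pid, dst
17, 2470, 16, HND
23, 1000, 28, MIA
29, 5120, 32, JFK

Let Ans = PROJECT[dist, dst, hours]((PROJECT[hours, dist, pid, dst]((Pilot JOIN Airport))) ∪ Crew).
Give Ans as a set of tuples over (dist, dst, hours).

Pilot ⋈ Airport (natural join on dist): {}
π_{hours, dist, pid, dst} gives {}.
Union: {} with {(17, 2470, 16, HND), (23, 1000, 28, MIA), (29, 5120, 32, JFK)} → {(17, 2470, 16, HND), (23, 1000, 28, MIA), (29, 5120, 32, JFK)}
π_{dist, dst, hours} gives {(1000, MIA, 23), (2470, HND, 17), (5120, JFK, 29)}.

{(1000, MIA, 23), (2470, HND, 17), (5120, JFK, 29)}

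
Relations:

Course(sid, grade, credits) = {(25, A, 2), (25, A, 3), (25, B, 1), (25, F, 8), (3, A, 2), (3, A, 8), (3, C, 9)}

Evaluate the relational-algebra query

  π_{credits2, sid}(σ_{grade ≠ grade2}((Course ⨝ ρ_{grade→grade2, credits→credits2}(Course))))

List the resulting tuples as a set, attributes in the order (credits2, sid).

{(1, 25), (2, 25), (2, 3), (3, 25), (8, 25), (8, 3), (9, 3)}

ρ[grade→grade2, credits→credits2]: schema becomes (sid, grade2, credits2); tuples unchanged.
Natural join on sid: {(25, A, 2, A, 2), (25, A, 2, A, 3), (25, A, 2, B, 1), (25, A, 2, F, 8), (25, A, 3, A, 2), (25, A, 3, A, 3), (25, A, 3, B, 1), (25, A, 3, F, 8), (25, B, 1, A, 2), (25, B, 1, A, 3), (25, B, 1, B, 1), (25, B, 1, F, 8), (25, F, 8, A, 2), (25, F, 8, A, 3), (25, F, 8, B, 1), (25, F, 8, F, 8), (3, A, 2, A, 2), (3, A, 2, A, 8), (3, A, 2, C, 9), (3, A, 8, A, 2), (3, A, 8, A, 8), (3, A, 8, C, 9), (3, C, 9, A, 2), (3, C, 9, A, 8), (3, C, 9, C, 9)}
σ[grade ≠ grade2]: keep tuples satisfying grade ≠ grade2 → {(25, A, 2, B, 1), (25, A, 2, F, 8), (25, A, 3, B, 1), (25, A, 3, F, 8), (25, B, 1, A, 2), (25, B, 1, A, 3), (25, B, 1, F, 8), (25, F, 8, A, 2), (25, F, 8, A, 3), (25, F, 8, B, 1), (3, A, 2, C, 9), (3, A, 8, C, 9), (3, C, 9, A, 2), (3, C, 9, A, 8)}
Keep only column(s) credits2, sid (7 duplicate(s) eliminated): {(1, 25), (2, 25), (2, 3), (3, 25), (8, 25), (8, 3), (9, 3)}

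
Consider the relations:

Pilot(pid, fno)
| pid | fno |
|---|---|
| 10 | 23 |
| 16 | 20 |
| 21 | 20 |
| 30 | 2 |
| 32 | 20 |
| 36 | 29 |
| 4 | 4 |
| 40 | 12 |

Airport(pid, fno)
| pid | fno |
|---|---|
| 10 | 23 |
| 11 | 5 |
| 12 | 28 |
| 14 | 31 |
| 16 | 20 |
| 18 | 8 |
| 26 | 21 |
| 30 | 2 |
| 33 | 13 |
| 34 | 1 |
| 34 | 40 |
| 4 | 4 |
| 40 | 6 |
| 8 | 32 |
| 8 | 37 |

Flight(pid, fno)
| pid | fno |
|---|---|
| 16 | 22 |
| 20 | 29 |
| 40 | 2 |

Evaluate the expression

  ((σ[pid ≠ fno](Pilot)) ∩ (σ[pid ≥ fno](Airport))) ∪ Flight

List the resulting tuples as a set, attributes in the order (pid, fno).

{(16, 22), (20, 29), (30, 2), (40, 2)}

σ[pid ≠ fno]: keep tuples satisfying pid ≠ fno → {(10, 23), (16, 20), (21, 20), (30, 2), (32, 20), (36, 29), (40, 12)}
σ[pid ≥ fno]: keep tuples satisfying pid ≥ fno → {(11, 5), (18, 8), (26, 21), (30, 2), (33, 13), (34, 1), (4, 4), (40, 6)}
Set intersection of the two operands is {(30, 2)}.
Set union of the two operands is {(16, 22), (20, 29), (30, 2), (40, 2)}.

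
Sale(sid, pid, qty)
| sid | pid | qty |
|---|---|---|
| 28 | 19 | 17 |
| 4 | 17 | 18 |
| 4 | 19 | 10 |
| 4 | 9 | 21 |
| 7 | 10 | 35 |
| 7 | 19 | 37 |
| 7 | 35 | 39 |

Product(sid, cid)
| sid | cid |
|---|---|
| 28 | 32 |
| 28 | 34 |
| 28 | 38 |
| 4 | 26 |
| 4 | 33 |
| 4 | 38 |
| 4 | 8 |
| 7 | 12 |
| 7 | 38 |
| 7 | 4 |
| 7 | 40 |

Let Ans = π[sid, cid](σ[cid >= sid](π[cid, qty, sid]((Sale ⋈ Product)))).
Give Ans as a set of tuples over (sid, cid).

{(28, 32), (28, 34), (28, 38), (4, 26), (4, 33), (4, 38), (4, 8), (7, 12), (7, 38), (7, 40)}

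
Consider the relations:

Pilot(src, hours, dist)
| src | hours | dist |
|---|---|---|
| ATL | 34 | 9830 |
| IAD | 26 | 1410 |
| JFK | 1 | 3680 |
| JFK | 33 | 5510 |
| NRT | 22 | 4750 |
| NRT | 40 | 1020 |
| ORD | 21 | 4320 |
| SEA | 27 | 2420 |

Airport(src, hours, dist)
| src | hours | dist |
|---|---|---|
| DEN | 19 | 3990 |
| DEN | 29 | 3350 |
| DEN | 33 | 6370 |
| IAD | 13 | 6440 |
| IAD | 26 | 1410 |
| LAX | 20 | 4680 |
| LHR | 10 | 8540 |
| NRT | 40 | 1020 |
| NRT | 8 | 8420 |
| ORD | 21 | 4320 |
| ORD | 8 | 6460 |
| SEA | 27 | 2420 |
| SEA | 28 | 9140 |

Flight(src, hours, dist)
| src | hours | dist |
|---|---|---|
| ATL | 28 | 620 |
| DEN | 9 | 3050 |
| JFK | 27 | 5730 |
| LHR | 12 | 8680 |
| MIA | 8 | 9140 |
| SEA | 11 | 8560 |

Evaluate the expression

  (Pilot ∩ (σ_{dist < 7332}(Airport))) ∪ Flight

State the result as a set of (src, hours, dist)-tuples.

{(ATL, 28, 620), (DEN, 9, 3050), (IAD, 26, 1410), (JFK, 27, 5730), (LHR, 12, 8680), (MIA, 8, 9140), (NRT, 40, 1020), (ORD, 21, 4320), (SEA, 11, 8560), (SEA, 27, 2420)}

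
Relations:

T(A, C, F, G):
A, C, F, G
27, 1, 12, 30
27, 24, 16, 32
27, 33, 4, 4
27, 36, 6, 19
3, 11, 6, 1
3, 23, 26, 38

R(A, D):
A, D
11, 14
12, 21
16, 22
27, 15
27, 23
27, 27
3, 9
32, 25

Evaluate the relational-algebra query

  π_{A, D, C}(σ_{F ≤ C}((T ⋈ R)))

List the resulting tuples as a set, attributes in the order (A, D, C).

{(27, 15, 24), (27, 15, 33), (27, 15, 36), (27, 23, 24), (27, 23, 33), (27, 23, 36), (27, 27, 24), (27, 27, 33), (27, 27, 36), (3, 9, 11)}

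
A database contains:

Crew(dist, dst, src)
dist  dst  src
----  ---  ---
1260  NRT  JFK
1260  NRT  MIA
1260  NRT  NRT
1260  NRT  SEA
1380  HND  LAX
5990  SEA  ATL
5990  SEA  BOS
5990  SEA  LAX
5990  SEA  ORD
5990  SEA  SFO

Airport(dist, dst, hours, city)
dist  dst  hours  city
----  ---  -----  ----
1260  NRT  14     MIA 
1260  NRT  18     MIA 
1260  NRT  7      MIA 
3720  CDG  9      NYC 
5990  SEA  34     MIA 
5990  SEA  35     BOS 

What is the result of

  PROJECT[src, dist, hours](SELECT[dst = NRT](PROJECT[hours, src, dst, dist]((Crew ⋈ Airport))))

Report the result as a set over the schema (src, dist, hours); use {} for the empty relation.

{(JFK, 1260, 14), (JFK, 1260, 18), (JFK, 1260, 7), (MIA, 1260, 14), (MIA, 1260, 18), (MIA, 1260, 7), (NRT, 1260, 14), (NRT, 1260, 18), (NRT, 1260, 7), (SEA, 1260, 14), (SEA, 1260, 18), (SEA, 1260, 7)}

Joining Crew and Airport on dist, dst yields {(1260, NRT, JFK, 14, MIA), (1260, NRT, JFK, 18, MIA), (1260, NRT, JFK, 7, MIA), (1260, NRT, MIA, 14, MIA), (1260, NRT, MIA, 18, MIA), (1260, NRT, MIA, 7, MIA), (1260, NRT, NRT, 14, MIA), (1260, NRT, NRT, 18, MIA), (1260, NRT, NRT, 7, MIA), (1260, NRT, SEA, 14, MIA), (1260, NRT, SEA, 18, MIA), (1260, NRT, SEA, 7, MIA), (5990, SEA, ATL, 34, MIA), (5990, SEA, ATL, 35, BOS), (5990, SEA, BOS, 34, MIA), (5990, SEA, BOS, 35, BOS), (5990, SEA, LAX, 34, MIA), (5990, SEA, LAX, 35, BOS), (5990, SEA, ORD, 34, MIA), (5990, SEA, ORD, 35, BOS), (5990, SEA, SFO, 34, MIA), (5990, SEA, SFO, 35, BOS)}.
π_{hours, src, dst, dist} gives {(14, JFK, NRT, 1260), (14, MIA, NRT, 1260), (14, NRT, NRT, 1260), (14, SEA, NRT, 1260), (18, JFK, NRT, 1260), (18, MIA, NRT, 1260), (18, NRT, NRT, 1260), (18, SEA, NRT, 1260), (34, ATL, SEA, 5990), (34, BOS, SEA, 5990), (34, LAX, SEA, 5990), (34, ORD, SEA, 5990), (34, SFO, SEA, 5990), (35, ATL, SEA, 5990), (35, BOS, SEA, 5990), (35, LAX, SEA, 5990), (35, ORD, SEA, 5990), (35, SFO, SEA, 5990), (7, JFK, NRT, 1260), (7, MIA, NRT, 1260), (7, NRT, NRT, 1260), (7, SEA, NRT, 1260)}.
Selection dst = NRT: {(14, JFK, NRT, 1260), (14, MIA, NRT, 1260), (14, NRT, NRT, 1260), (14, SEA, NRT, 1260), (18, JFK, NRT, 1260), (18, MIA, NRT, 1260), (18, NRT, NRT, 1260), (18, SEA, NRT, 1260), (7, JFK, NRT, 1260), (7, MIA, NRT, 1260), (7, NRT, NRT, 1260), (7, SEA, NRT, 1260)}
π_{src, dist, hours} gives {(JFK, 1260, 14), (JFK, 1260, 18), (JFK, 1260, 7), (MIA, 1260, 14), (MIA, 1260, 18), (MIA, 1260, 7), (NRT, 1260, 14), (NRT, 1260, 18), (NRT, 1260, 7), (SEA, 1260, 14), (SEA, 1260, 18), (SEA, 1260, 7)}.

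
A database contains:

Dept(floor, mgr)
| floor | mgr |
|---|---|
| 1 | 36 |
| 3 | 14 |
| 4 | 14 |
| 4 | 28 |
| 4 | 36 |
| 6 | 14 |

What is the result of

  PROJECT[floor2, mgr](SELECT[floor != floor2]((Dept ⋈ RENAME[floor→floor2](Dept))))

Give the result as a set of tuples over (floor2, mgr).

{(1, 36), (3, 14), (4, 14), (4, 36), (6, 14)}

ρ[floor→floor2]: schema becomes (floor2, mgr); tuples unchanged.
Natural join on mgr: {(1, 36, 1), (1, 36, 4), (3, 14, 3), (3, 14, 4), (3, 14, 6), (4, 14, 3), (4, 14, 4), (4, 14, 6), (4, 28, 4), (4, 36, 1), (4, 36, 4), (6, 14, 3), (6, 14, 4), (6, 14, 6)}
σ[floor != floor2]: keep tuples satisfying floor != floor2 → {(1, 36, 4), (3, 14, 4), (3, 14, 6), (4, 14, 3), (4, 14, 6), (4, 36, 1), (6, 14, 3), (6, 14, 4)}
Projecting to floor2, mgr (3 duplicate(s) eliminated): {(1, 36), (3, 14), (4, 14), (4, 36), (6, 14)}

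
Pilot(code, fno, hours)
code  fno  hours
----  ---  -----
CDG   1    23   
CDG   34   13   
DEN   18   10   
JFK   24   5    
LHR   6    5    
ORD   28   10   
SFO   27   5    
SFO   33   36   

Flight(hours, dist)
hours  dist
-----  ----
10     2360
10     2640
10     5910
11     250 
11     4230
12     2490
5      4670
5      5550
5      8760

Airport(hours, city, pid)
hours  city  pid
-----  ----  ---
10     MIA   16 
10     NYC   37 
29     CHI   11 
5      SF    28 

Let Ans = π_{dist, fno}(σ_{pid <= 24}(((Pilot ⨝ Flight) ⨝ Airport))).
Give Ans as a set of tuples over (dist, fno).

{(2360, 18), (2360, 28), (2640, 18), (2640, 28), (5910, 18), (5910, 28)}

Natural join on hours: {(DEN, 18, 10, 2360), (DEN, 18, 10, 2640), (DEN, 18, 10, 5910), (JFK, 24, 5, 4670), (JFK, 24, 5, 5550), (JFK, 24, 5, 8760), (LHR, 6, 5, 4670), (LHR, 6, 5, 5550), (LHR, 6, 5, 8760), (ORD, 28, 10, 2360), (ORD, 28, 10, 2640), (ORD, 28, 10, 5910), (SFO, 27, 5, 4670), (SFO, 27, 5, 5550), (SFO, 27, 5, 8760)}
Natural join on hours: {(DEN, 18, 10, 2360, MIA, 16), (DEN, 18, 10, 2360, NYC, 37), (DEN, 18, 10, 2640, MIA, 16), (DEN, 18, 10, 2640, NYC, 37), (DEN, 18, 10, 5910, MIA, 16), (DEN, 18, 10, 5910, NYC, 37), (JFK, 24, 5, 4670, SF, 28), (JFK, 24, 5, 5550, SF, 28), (JFK, 24, 5, 8760, SF, 28), (LHR, 6, 5, 4670, SF, 28), (LHR, 6, 5, 5550, SF, 28), (LHR, 6, 5, 8760, SF, 28), (ORD, 28, 10, 2360, MIA, 16), (ORD, 28, 10, 2360, NYC, 37), (ORD, 28, 10, 2640, MIA, 16), (ORD, 28, 10, 2640, NYC, 37), (ORD, 28, 10, 5910, MIA, 16), (ORD, 28, 10, 5910, NYC, 37), (SFO, 27, 5, 4670, SF, 28), (SFO, 27, 5, 5550, SF, 28), (SFO, 27, 5, 8760, SF, 28)}
Apply σ_{pid <= 24}; surviving tuples: {(DEN, 18, 10, 2360, MIA, 16), (DEN, 18, 10, 2640, MIA, 16), (DEN, 18, 10, 5910, MIA, 16), (ORD, 28, 10, 2360, MIA, 16), (ORD, 28, 10, 2640, MIA, 16), (ORD, 28, 10, 5910, MIA, 16)}
π[dist, fno]: project onto (dist, fno) → {(2360, 18), (2360, 28), (2640, 18), (2640, 28), (5910, 18), (5910, 28)}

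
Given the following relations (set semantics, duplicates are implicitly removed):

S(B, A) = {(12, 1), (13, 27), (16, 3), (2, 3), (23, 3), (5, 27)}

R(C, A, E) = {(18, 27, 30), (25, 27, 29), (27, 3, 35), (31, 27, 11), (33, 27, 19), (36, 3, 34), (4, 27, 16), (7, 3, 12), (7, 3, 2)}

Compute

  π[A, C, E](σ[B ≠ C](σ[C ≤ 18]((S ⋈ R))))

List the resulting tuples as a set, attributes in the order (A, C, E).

{(27, 18, 30), (27, 4, 16), (3, 7, 12), (3, 7, 2)}

Joining S and R on A yields {(13, 27, 18, 30), (13, 27, 25, 29), (13, 27, 31, 11), (13, 27, 33, 19), (13, 27, 4, 16), (16, 3, 27, 35), (16, 3, 36, 34), (16, 3, 7, 12), (16, 3, 7, 2), (2, 3, 27, 35), (2, 3, 36, 34), (2, 3, 7, 12), (2, 3, 7, 2), (23, 3, 27, 35), (23, 3, 36, 34), (23, 3, 7, 12), (23, 3, 7, 2), (5, 27, 18, 30), (5, 27, 25, 29), (5, 27, 31, 11), (5, 27, 33, 19), (5, 27, 4, 16)}.
Filtering on C ≤ 18 leaves {(13, 27, 18, 30), (13, 27, 4, 16), (16, 3, 7, 12), (16, 3, 7, 2), (2, 3, 7, 12), (2, 3, 7, 2), (23, 3, 7, 12), (23, 3, 7, 2), (5, 27, 18, 30), (5, 27, 4, 16)}.
Filtering on B ≠ C leaves {(13, 27, 18, 30), (13, 27, 4, 16), (16, 3, 7, 12), (16, 3, 7, 2), (2, 3, 7, 12), (2, 3, 7, 2), (23, 3, 7, 12), (23, 3, 7, 2), (5, 27, 18, 30), (5, 27, 4, 16)}.
π[A, C, E]: project onto (A, C, E) (6 duplicate(s) eliminated) → {(27, 18, 30), (27, 4, 16), (3, 7, 12), (3, 7, 2)}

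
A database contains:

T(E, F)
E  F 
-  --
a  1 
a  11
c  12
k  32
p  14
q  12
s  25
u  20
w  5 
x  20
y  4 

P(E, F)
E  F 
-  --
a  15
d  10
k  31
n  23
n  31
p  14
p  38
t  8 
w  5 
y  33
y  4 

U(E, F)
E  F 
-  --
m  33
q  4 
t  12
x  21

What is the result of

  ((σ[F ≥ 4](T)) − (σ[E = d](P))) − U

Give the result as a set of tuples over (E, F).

σ[F ≥ 4]: keep tuples satisfying F ≥ 4 → {(a, 11), (c, 12), (k, 32), (p, 14), (q, 12), (s, 25), (u, 20), (w, 5), (x, 20), (y, 4)}
σ[E = d]: keep tuples satisfying E = d → {(d, 10)}
Difference: {(a, 11), (c, 12), (k, 32), (p, 14), (q, 12), (s, 25), (u, 20), (w, 5), (x, 20), (y, 4)} with {(d, 10)} → {(a, 11), (c, 12), (k, 32), (p, 14), (q, 12), (s, 25), (u, 20), (w, 5), (x, 20), (y, 4)}
Difference: {(a, 11), (c, 12), (k, 32), (p, 14), (q, 12), (s, 25), (u, 20), (w, 5), (x, 20), (y, 4)} with {(m, 33), (q, 4), (t, 12), (x, 21)} → {(a, 11), (c, 12), (k, 32), (p, 14), (q, 12), (s, 25), (u, 20), (w, 5), (x, 20), (y, 4)}

{(a, 11), (c, 12), (k, 32), (p, 14), (q, 12), (s, 25), (u, 20), (w, 5), (x, 20), (y, 4)}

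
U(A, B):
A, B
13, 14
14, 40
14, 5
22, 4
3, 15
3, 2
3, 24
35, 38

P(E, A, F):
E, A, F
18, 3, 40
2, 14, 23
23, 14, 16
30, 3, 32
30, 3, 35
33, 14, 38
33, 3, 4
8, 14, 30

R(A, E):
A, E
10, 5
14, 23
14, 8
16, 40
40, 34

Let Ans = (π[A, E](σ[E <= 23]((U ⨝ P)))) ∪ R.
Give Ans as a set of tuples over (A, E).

U ⋈ P (natural join on A): {(14, 40, 2, 23), (14, 40, 23, 16), (14, 40, 33, 38), (14, 40, 8, 30), (14, 5, 2, 23), (14, 5, 23, 16), (14, 5, 33, 38), (14, 5, 8, 30), (3, 15, 18, 40), (3, 15, 30, 32), (3, 15, 30, 35), (3, 15, 33, 4), (3, 2, 18, 40), (3, 2, 30, 32), (3, 2, 30, 35), (3, 2, 33, 4), (3, 24, 18, 40), (3, 24, 30, 32), (3, 24, 30, 35), (3, 24, 33, 4)}
σ[E <= 23]: keep tuples satisfying E <= 23 → {(14, 40, 2, 23), (14, 40, 23, 16), (14, 40, 8, 30), (14, 5, 2, 23), (14, 5, 23, 16), (14, 5, 8, 30), (3, 15, 18, 40), (3, 2, 18, 40), (3, 24, 18, 40)}
Keep only column(s) A, E (5 duplicate(s) eliminated): {(14, 2), (14, 23), (14, 8), (3, 18)}
Taking the union: {(10, 5), (14, 2), (14, 23), (14, 8), (16, 40), (3, 18), (40, 34)}

{(10, 5), (14, 2), (14, 23), (14, 8), (16, 40), (3, 18), (40, 34)}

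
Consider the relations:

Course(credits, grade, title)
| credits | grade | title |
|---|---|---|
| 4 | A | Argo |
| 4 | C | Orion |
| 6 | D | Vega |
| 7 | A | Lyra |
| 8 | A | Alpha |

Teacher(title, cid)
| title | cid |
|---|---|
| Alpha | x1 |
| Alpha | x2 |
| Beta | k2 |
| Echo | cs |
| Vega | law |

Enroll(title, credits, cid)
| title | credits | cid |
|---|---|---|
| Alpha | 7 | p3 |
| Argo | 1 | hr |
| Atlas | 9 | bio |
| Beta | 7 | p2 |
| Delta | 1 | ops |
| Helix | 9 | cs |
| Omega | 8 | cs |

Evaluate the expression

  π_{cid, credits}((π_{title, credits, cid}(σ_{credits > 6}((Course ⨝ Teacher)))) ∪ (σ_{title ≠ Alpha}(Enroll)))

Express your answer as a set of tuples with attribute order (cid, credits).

{(bio, 9), (cs, 8), (cs, 9), (hr, 1), (ops, 1), (p2, 7), (x1, 8), (x2, 8)}

Course ⋈ Teacher (natural join on title): {(6, D, Vega, law), (8, A, Alpha, x1), (8, A, Alpha, x2)}
σ[credits > 6]: keep tuples satisfying credits > 6 → {(8, A, Alpha, x1), (8, A, Alpha, x2)}
π_{title, credits, cid} gives {(Alpha, 8, x1), (Alpha, 8, x2)}.
σ[title ≠ Alpha]: keep tuples satisfying title ≠ Alpha → {(Argo, 1, hr), (Atlas, 9, bio), (Beta, 7, p2), (Delta, 1, ops), (Helix, 9, cs), (Omega, 8, cs)}
Taking the union: {(Alpha, 8, x1), (Alpha, 8, x2), (Argo, 1, hr), (Atlas, 9, bio), (Beta, 7, p2), (Delta, 1, ops), (Helix, 9, cs), (Omega, 8, cs)}
π_{cid, credits} gives {(bio, 9), (cs, 8), (cs, 9), (hr, 1), (ops, 1), (p2, 7), (x1, 8), (x2, 8)}.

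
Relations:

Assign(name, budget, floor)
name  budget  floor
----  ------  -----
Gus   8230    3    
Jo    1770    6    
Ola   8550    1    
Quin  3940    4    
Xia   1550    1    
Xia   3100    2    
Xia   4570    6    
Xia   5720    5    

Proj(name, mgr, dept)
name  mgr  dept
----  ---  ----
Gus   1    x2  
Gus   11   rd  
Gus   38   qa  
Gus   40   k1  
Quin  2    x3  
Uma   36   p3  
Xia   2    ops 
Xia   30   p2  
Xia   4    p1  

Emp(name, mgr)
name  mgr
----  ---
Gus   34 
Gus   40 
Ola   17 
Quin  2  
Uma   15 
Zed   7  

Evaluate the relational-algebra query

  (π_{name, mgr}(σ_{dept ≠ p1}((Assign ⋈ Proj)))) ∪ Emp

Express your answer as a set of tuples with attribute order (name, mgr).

Assign ⋈ Proj (natural join on name): {(Gus, 8230, 3, 1, x2), (Gus, 8230, 3, 11, rd), (Gus, 8230, 3, 38, qa), (Gus, 8230, 3, 40, k1), (Quin, 3940, 4, 2, x3), (Xia, 1550, 1, 2, ops), (Xia, 1550, 1, 30, p2), (Xia, 1550, 1, 4, p1), (Xia, 3100, 2, 2, ops), (Xia, 3100, 2, 30, p2), (Xia, 3100, 2, 4, p1), (Xia, 4570, 6, 2, ops), (Xia, 4570, 6, 30, p2), (Xia, 4570, 6, 4, p1), (Xia, 5720, 5, 2, ops), (Xia, 5720, 5, 30, p2), (Xia, 5720, 5, 4, p1)}
Selection dept ≠ p1: {(Gus, 8230, 3, 1, x2), (Gus, 8230, 3, 11, rd), (Gus, 8230, 3, 38, qa), (Gus, 8230, 3, 40, k1), (Quin, 3940, 4, 2, x3), (Xia, 1550, 1, 2, ops), (Xia, 1550, 1, 30, p2), (Xia, 3100, 2, 2, ops), (Xia, 3100, 2, 30, p2), (Xia, 4570, 6, 2, ops), (Xia, 4570, 6, 30, p2), (Xia, 5720, 5, 2, ops), (Xia, 5720, 5, 30, p2)}
Keep only column(s) name, mgr (6 duplicate(s) eliminated): {(Gus, 1), (Gus, 11), (Gus, 38), (Gus, 40), (Quin, 2), (Xia, 2), (Xia, 30)}
Set union of the two operands is {(Gus, 1), (Gus, 11), (Gus, 34), (Gus, 38), (Gus, 40), (Ola, 17), (Quin, 2), (Uma, 15), (Xia, 2), (Xia, 30), (Zed, 7)}.

{(Gus, 1), (Gus, 11), (Gus, 34), (Gus, 38), (Gus, 40), (Ola, 17), (Quin, 2), (Uma, 15), (Xia, 2), (Xia, 30), (Zed, 7)}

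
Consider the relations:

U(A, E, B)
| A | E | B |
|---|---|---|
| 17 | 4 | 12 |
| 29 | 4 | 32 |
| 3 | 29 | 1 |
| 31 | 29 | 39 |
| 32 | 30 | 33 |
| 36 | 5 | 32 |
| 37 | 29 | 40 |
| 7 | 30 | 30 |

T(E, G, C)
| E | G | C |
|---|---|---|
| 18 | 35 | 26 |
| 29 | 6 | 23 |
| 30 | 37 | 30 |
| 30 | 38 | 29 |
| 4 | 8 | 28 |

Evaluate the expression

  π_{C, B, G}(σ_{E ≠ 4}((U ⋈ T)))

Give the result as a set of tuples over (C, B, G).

U ⋈ T (natural join on E): {(17, 4, 12, 8, 28), (29, 4, 32, 8, 28), (3, 29, 1, 6, 23), (31, 29, 39, 6, 23), (32, 30, 33, 37, 30), (32, 30, 33, 38, 29), (37, 29, 40, 6, 23), (7, 30, 30, 37, 30), (7, 30, 30, 38, 29)}
Filtering on E ≠ 4 leaves {(3, 29, 1, 6, 23), (31, 29, 39, 6, 23), (32, 30, 33, 37, 30), (32, 30, 33, 38, 29), (37, 29, 40, 6, 23), (7, 30, 30, 37, 30), (7, 30, 30, 38, 29)}.
π_{C, B, G} gives {(23, 1, 6), (23, 39, 6), (23, 40, 6), (29, 30, 38), (29, 33, 38), (30, 30, 37), (30, 33, 37)}.

{(23, 1, 6), (23, 39, 6), (23, 40, 6), (29, 30, 38), (29, 33, 38), (30, 30, 37), (30, 33, 37)}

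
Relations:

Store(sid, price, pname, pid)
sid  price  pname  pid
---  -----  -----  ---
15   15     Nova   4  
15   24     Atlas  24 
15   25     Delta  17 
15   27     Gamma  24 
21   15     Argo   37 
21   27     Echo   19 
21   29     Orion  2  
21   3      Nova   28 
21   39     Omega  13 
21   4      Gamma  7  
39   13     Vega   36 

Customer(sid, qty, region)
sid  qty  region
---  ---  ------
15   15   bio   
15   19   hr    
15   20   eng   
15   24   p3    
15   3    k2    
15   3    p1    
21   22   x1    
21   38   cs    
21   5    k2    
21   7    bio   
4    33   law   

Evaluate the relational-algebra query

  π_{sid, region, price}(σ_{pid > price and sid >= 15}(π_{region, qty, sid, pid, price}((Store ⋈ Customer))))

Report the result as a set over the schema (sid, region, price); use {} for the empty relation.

Store ⋈ Customer (natural join on sid): {(15, 15, Nova, 4, 15, bio), (15, 15, Nova, 4, 19, hr), (15, 15, Nova, 4, 20, eng), (15, 15, Nova, 4, 24, p3), (15, 15, Nova, 4, 3, k2), (15, 15, Nova, 4, 3, p1), (15, 24, Atlas, 24, 15, bio), (15, 24, Atlas, 24, 19, hr), (15, 24, Atlas, 24, 20, eng), (15, 24, Atlas, 24, 24, p3), (15, 24, Atlas, 24, 3, k2), (15, 24, Atlas, 24, 3, p1), (15, 25, Delta, 17, 15, bio), (15, 25, Delta, 17, 19, hr), (15, 25, Delta, 17, 20, eng), (15, 25, Delta, 17, 24, p3), (15, 25, Delta, 17, 3, k2), (15, 25, Delta, 17, 3, p1), (15, 27, Gamma, 24, 15, bio), (15, 27, Gamma, 24, 19, hr), (15, 27, Gamma, 24, 20, eng), (15, 27, Gamma, 24, 24, p3), (15, 27, Gamma, 24, 3, k2), (15, 27, Gamma, 24, 3, p1), (21, 15, Argo, 37, 22, x1), (21, 15, Argo, 37, 38, cs), (21, 15, Argo, 37, 5, k2), (21, 15, Argo, 37, 7, bio), (21, 27, Echo, 19, 22, x1), (21, 27, Echo, 19, 38, cs), (21, 27, Echo, 19, 5, k2), (21, 27, Echo, 19, 7, bio), (21, 29, Orion, 2, 22, x1), (21, 29, Orion, 2, 38, cs), (21, 29, Orion, 2, 5, k2), (21, 29, Orion, 2, 7, bio), (21, 3, Nova, 28, 22, x1), (21, 3, Nova, 28, 38, cs), (21, 3, Nova, 28, 5, k2), (21, 3, Nova, 28, 7, bio), (21, 39, Omega, 13, 22, x1), (21, 39, Omega, 13, 38, cs), (21, 39, Omega, 13, 5, k2), (21, 39, Omega, 13, 7, bio), (21, 4, Gamma, 7, 22, x1), (21, 4, Gamma, 7, 38, cs), (21, 4, Gamma, 7, 5, k2), (21, 4, Gamma, 7, 7, bio)}
π[region, qty, sid, pid, price]: project onto (region, qty, sid, pid, price) → {(bio, 15, 15, 17, 25), (bio, 15, 15, 24, 24), (bio, 15, 15, 24, 27), (bio, 15, 15, 4, 15), (bio, 7, 21, 13, 39), (bio, 7, 21, 19, 27), (bio, 7, 21, 2, 29), (bio, 7, 21, 28, 3), (bio, 7, 21, 37, 15), (bio, 7, 21, 7, 4), (cs, 38, 21, 13, 39), (cs, 38, 21, 19, 27), (cs, 38, 21, 2, 29), (cs, 38, 21, 28, 3), (cs, 38, 21, 37, 15), (cs, 38, 21, 7, 4), (eng, 20, 15, 17, 25), (eng, 20, 15, 24, 24), (eng, 20, 15, 24, 27), (eng, 20, 15, 4, 15), (hr, 19, 15, 17, 25), (hr, 19, 15, 24, 24), (hr, 19, 15, 24, 27), (hr, 19, 15, 4, 15), (k2, 3, 15, 17, 25), (k2, 3, 15, 24, 24), (k2, 3, 15, 24, 27), (k2, 3, 15, 4, 15), (k2, 5, 21, 13, 39), (k2, 5, 21, 19, 27), (k2, 5, 21, 2, 29), (k2, 5, 21, 28, 3), (k2, 5, 21, 37, 15), (k2, 5, 21, 7, 4), (p1, 3, 15, 17, 25), (p1, 3, 15, 24, 24), (p1, 3, 15, 24, 27), (p1, 3, 15, 4, 15), (p3, 24, 15, 17, 25), (p3, 24, 15, 24, 24), (p3, 24, 15, 24, 27), (p3, 24, 15, 4, 15), (x1, 22, 21, 13, 39), (x1, 22, 21, 19, 27), (x1, 22, 21, 2, 29), (x1, 22, 21, 28, 3), (x1, 22, 21, 37, 15), (x1, 22, 21, 7, 4)}
Selection pid > price and sid >= 15: {(bio, 7, 21, 28, 3), (bio, 7, 21, 37, 15), (bio, 7, 21, 7, 4), (cs, 38, 21, 28, 3), (cs, 38, 21, 37, 15), (cs, 38, 21, 7, 4), (k2, 5, 21, 28, 3), (k2, 5, 21, 37, 15), (k2, 5, 21, 7, 4), (x1, 22, 21, 28, 3), (x1, 22, 21, 37, 15), (x1, 22, 21, 7, 4)}
π[sid, region, price]: project onto (sid, region, price) → {(21, bio, 15), (21, bio, 3), (21, bio, 4), (21, cs, 15), (21, cs, 3), (21, cs, 4), (21, k2, 15), (21, k2, 3), (21, k2, 4), (21, x1, 15), (21, x1, 3), (21, x1, 4)}

{(21, bio, 15), (21, bio, 3), (21, bio, 4), (21, cs, 15), (21, cs, 3), (21, cs, 4), (21, k2, 15), (21, k2, 3), (21, k2, 4), (21, x1, 15), (21, x1, 3), (21, x1, 4)}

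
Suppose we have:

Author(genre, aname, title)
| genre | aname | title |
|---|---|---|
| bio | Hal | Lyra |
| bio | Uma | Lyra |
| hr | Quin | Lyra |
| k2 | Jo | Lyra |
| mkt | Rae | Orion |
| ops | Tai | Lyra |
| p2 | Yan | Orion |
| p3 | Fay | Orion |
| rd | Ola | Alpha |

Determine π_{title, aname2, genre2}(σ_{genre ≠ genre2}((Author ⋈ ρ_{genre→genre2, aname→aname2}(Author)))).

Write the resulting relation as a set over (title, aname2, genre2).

{(Lyra, Hal, bio), (Lyra, Jo, k2), (Lyra, Quin, hr), (Lyra, Tai, ops), (Lyra, Uma, bio), (Orion, Fay, p3), (Orion, Rae, mkt), (Orion, Yan, p2)}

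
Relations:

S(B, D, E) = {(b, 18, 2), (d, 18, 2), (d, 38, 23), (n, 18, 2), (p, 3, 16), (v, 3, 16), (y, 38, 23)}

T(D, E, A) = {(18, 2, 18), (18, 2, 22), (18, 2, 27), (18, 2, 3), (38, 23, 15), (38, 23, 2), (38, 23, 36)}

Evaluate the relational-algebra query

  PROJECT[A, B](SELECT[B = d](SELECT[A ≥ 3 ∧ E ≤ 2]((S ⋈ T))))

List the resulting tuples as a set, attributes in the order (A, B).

{(18, d), (22, d), (27, d), (3, d)}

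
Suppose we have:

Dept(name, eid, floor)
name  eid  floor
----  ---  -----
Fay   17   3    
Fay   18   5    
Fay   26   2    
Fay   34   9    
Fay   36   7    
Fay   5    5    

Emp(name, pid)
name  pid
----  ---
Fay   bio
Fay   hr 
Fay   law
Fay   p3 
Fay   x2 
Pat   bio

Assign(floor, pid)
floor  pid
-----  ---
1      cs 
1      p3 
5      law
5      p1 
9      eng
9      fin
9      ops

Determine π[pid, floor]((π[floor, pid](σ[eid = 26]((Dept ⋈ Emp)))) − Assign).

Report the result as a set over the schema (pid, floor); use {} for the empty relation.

Dept ⋈ Emp (natural join on name): {(Fay, 17, 3, bio), (Fay, 17, 3, hr), (Fay, 17, 3, law), (Fay, 17, 3, p3), (Fay, 17, 3, x2), (Fay, 18, 5, bio), (Fay, 18, 5, hr), (Fay, 18, 5, law), (Fay, 18, 5, p3), (Fay, 18, 5, x2), (Fay, 26, 2, bio), (Fay, 26, 2, hr), (Fay, 26, 2, law), (Fay, 26, 2, p3), (Fay, 26, 2, x2), (Fay, 34, 9, bio), (Fay, 34, 9, hr), (Fay, 34, 9, law), (Fay, 34, 9, p3), (Fay, 34, 9, x2), (Fay, 36, 7, bio), (Fay, 36, 7, hr), (Fay, 36, 7, law), (Fay, 36, 7, p3), (Fay, 36, 7, x2), (Fay, 5, 5, bio), (Fay, 5, 5, hr), (Fay, 5, 5, law), (Fay, 5, 5, p3), (Fay, 5, 5, x2)}
Apply σ_{eid = 26}; surviving tuples: {(Fay, 26, 2, bio), (Fay, 26, 2, hr), (Fay, 26, 2, law), (Fay, 26, 2, p3), (Fay, 26, 2, x2)}
π[floor, pid]: project onto (floor, pid) → {(2, bio), (2, hr), (2, law), (2, p3), (2, x2)}
Difference: {(2, bio), (2, hr), (2, law), (2, p3), (2, x2)} with {(1, cs), (1, p3), (5, law), (5, p1), (9, eng), (9, fin), (9, ops)} → {(2, bio), (2, hr), (2, law), (2, p3), (2, x2)}
π[pid, floor]: project onto (pid, floor) → {(bio, 2), (hr, 2), (law, 2), (p3, 2), (x2, 2)}

{(bio, 2), (hr, 2), (law, 2), (p3, 2), (x2, 2)}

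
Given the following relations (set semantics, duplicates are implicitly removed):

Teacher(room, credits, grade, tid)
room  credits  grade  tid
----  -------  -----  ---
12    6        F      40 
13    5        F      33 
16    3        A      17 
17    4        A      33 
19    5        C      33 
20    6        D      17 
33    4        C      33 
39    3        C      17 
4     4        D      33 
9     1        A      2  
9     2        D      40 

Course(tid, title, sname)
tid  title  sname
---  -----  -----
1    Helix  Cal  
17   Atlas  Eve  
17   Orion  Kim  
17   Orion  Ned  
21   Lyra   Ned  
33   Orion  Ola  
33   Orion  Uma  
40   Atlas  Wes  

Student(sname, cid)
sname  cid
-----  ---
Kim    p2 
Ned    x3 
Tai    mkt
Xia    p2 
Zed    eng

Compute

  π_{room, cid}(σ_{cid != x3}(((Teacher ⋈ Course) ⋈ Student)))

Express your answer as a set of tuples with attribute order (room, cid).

{(16, p2), (20, p2), (39, p2)}

Teacher ⋈ Course (natural join on tid): {(12, 6, F, 40, Atlas, Wes), (13, 5, F, 33, Orion, Ola), (13, 5, F, 33, Orion, Uma), (16, 3, A, 17, Atlas, Eve), (16, 3, A, 17, Orion, Kim), (16, 3, A, 17, Orion, Ned), (17, 4, A, 33, Orion, Ola), (17, 4, A, 33, Orion, Uma), (19, 5, C, 33, Orion, Ola), (19, 5, C, 33, Orion, Uma), (20, 6, D, 17, Atlas, Eve), (20, 6, D, 17, Orion, Kim), (20, 6, D, 17, Orion, Ned), (33, 4, C, 33, Orion, Ola), (33, 4, C, 33, Orion, Uma), (39, 3, C, 17, Atlas, Eve), (39, 3, C, 17, Orion, Kim), (39, 3, C, 17, Orion, Ned), (4, 4, D, 33, Orion, Ola), (4, 4, D, 33, Orion, Uma), (9, 2, D, 40, Atlas, Wes)}
(Teacher ⋈ Course) ⋈ Student (natural join on sname): {(16, 3, A, 17, Orion, Kim, p2), (16, 3, A, 17, Orion, Ned, x3), (20, 6, D, 17, Orion, Kim, p2), (20, 6, D, 17, Orion, Ned, x3), (39, 3, C, 17, Orion, Kim, p2), (39, 3, C, 17, Orion, Ned, x3)}
Apply σ_{cid != x3}; surviving tuples: {(16, 3, A, 17, Orion, Kim, p2), (20, 6, D, 17, Orion, Kim, p2), (39, 3, C, 17, Orion, Kim, p2)}
Projecting to room, cid: {(16, p2), (20, p2), (39, p2)}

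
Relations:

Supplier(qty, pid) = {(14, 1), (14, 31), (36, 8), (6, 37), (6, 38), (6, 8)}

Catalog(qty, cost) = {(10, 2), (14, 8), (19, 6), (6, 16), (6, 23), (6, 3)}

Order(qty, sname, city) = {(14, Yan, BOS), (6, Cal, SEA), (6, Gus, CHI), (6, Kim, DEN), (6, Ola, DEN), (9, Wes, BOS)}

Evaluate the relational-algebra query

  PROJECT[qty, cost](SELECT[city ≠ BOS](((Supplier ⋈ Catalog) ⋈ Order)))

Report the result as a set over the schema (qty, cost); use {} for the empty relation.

{(6, 16), (6, 23), (6, 3)}

Natural join on qty: {(14, 1, 8), (14, 31, 8), (6, 37, 16), (6, 37, 23), (6, 37, 3), (6, 38, 16), (6, 38, 23), (6, 38, 3), (6, 8, 16), (6, 8, 23), (6, 8, 3)}
Natural join on qty: {(14, 1, 8, Yan, BOS), (14, 31, 8, Yan, BOS), (6, 37, 16, Cal, SEA), (6, 37, 16, Gus, CHI), (6, 37, 16, Kim, DEN), (6, 37, 16, Ola, DEN), (6, 37, 23, Cal, SEA), (6, 37, 23, Gus, CHI), (6, 37, 23, Kim, DEN), (6, 37, 23, Ola, DEN), (6, 37, 3, Cal, SEA), (6, 37, 3, Gus, CHI), (6, 37, 3, Kim, DEN), (6, 37, 3, Ola, DEN), (6, 38, 16, Cal, SEA), (6, 38, 16, Gus, CHI), (6, 38, 16, Kim, DEN), (6, 38, 16, Ola, DEN), (6, 38, 23, Cal, SEA), (6, 38, 23, Gus, CHI), (6, 38, 23, Kim, DEN), (6, 38, 23, Ola, DEN), (6, 38, 3, Cal, SEA), (6, 38, 3, Gus, CHI), (6, 38, 3, Kim, DEN), (6, 38, 3, Ola, DEN), (6, 8, 16, Cal, SEA), (6, 8, 16, Gus, CHI), (6, 8, 16, Kim, DEN), (6, 8, 16, Ola, DEN), (6, 8, 23, Cal, SEA), (6, 8, 23, Gus, CHI), (6, 8, 23, Kim, DEN), (6, 8, 23, Ola, DEN), (6, 8, 3, Cal, SEA), (6, 8, 3, Gus, CHI), (6, 8, 3, Kim, DEN), (6, 8, 3, Ola, DEN)}
σ[city ≠ BOS]: keep tuples satisfying city ≠ BOS → {(6, 37, 16, Cal, SEA), (6, 37, 16, Gus, CHI), (6, 37, 16, Kim, DEN), (6, 37, 16, Ola, DEN), (6, 37, 23, Cal, SEA), (6, 37, 23, Gus, CHI), (6, 37, 23, Kim, DEN), (6, 37, 23, Ola, DEN), (6, 37, 3, Cal, SEA), (6, 37, 3, Gus, CHI), (6, 37, 3, Kim, DEN), (6, 37, 3, Ola, DEN), (6, 38, 16, Cal, SEA), (6, 38, 16, Gus, CHI), (6, 38, 16, Kim, DEN), (6, 38, 16, Ola, DEN), (6, 38, 23, Cal, SEA), (6, 38, 23, Gus, CHI), (6, 38, 23, Kim, DEN), (6, 38, 23, Ola, DEN), (6, 38, 3, Cal, SEA), (6, 38, 3, Gus, CHI), (6, 38, 3, Kim, DEN), (6, 38, 3, Ola, DEN), (6, 8, 16, Cal, SEA), (6, 8, 16, Gus, CHI), (6, 8, 16, Kim, DEN), (6, 8, 16, Ola, DEN), (6, 8, 23, Cal, SEA), (6, 8, 23, Gus, CHI), (6, 8, 23, Kim, DEN), (6, 8, 23, Ola, DEN), (6, 8, 3, Cal, SEA), (6, 8, 3, Gus, CHI), (6, 8, 3, Kim, DEN), (6, 8, 3, Ola, DEN)}
π_{qty, cost} gives {(6, 16), (6, 23), (6, 3)} (33 duplicate(s) eliminated).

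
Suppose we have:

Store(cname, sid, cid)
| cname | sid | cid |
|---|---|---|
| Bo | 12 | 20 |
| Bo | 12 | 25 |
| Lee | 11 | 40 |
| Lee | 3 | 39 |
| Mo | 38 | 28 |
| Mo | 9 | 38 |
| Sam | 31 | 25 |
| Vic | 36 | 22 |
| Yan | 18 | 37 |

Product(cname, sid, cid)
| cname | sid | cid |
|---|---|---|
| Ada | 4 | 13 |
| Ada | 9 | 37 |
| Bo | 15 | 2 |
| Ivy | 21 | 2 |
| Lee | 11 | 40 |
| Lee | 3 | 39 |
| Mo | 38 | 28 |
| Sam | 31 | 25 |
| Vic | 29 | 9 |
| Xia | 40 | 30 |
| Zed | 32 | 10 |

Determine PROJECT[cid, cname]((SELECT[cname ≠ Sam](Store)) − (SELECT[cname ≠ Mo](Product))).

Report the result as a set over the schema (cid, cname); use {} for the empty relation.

{(20, Bo), (22, Vic), (25, Bo), (28, Mo), (37, Yan), (38, Mo)}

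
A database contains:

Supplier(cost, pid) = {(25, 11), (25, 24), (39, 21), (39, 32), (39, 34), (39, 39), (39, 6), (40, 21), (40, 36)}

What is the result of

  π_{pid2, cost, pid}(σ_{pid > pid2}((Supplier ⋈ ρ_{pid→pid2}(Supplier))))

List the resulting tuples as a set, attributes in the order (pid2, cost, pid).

ρ[pid→pid2]: schema becomes (cost, pid2); tuples unchanged.
Supplier ⋈ ρ_{pid→pid2}(Supplier) (natural join on cost): {(25, 11, 11), (25, 11, 24), (25, 24, 11), (25, 24, 24), (39, 21, 21), (39, 21, 32), (39, 21, 34), (39, 21, 39), (39, 21, 6), (39, 32, 21), (39, 32, 32), (39, 32, 34), (39, 32, 39), (39, 32, 6), (39, 34, 21), (39, 34, 32), (39, 34, 34), (39, 34, 39), (39, 34, 6), (39, 39, 21), (39, 39, 32), (39, 39, 34), (39, 39, 39), (39, 39, 6), (39, 6, 21), (39, 6, 32), (39, 6, 34), (39, 6, 39), (39, 6, 6), (40, 21, 21), (40, 21, 36), (40, 36, 21), (40, 36, 36)}
σ[pid > pid2]: keep tuples satisfying pid > pid2 → {(25, 24, 11), (39, 21, 6), (39, 32, 21), (39, 32, 6), (39, 34, 21), (39, 34, 32), (39, 34, 6), (39, 39, 21), (39, 39, 32), (39, 39, 34), (39, 39, 6), (40, 36, 21)}
π_{pid2, cost, pid} gives {(11, 25, 24), (21, 39, 32), (21, 39, 34), (21, 39, 39), (21, 40, 36), (32, 39, 34), (32, 39, 39), (34, 39, 39), (6, 39, 21), (6, 39, 32), (6, 39, 34), (6, 39, 39)}.

{(11, 25, 24), (21, 39, 32), (21, 39, 34), (21, 39, 39), (21, 40, 36), (32, 39, 34), (32, 39, 39), (34, 39, 39), (6, 39, 21), (6, 39, 32), (6, 39, 34), (6, 39, 39)}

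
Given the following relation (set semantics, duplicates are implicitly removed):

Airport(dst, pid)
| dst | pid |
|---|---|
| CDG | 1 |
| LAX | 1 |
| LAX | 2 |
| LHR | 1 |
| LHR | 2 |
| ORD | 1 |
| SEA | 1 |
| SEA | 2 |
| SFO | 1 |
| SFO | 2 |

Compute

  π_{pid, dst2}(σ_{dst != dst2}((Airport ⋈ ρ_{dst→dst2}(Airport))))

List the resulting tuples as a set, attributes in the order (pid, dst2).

ρ[dst→dst2]: schema becomes (dst2, pid); tuples unchanged.
Joining Airport and ρ_{dst→dst2}(Airport) on pid yields {(CDG, 1, CDG), (CDG, 1, LAX), (CDG, 1, LHR), (CDG, 1, ORD), (CDG, 1, SEA), (CDG, 1, SFO), (LAX, 1, CDG), (LAX, 1, LAX), (LAX, 1, LHR), (LAX, 1, ORD), (LAX, 1, SEA), (LAX, 1, SFO), (LAX, 2, LAX), (LAX, 2, LHR), (LAX, 2, SEA), (LAX, 2, SFO), (LHR, 1, CDG), (LHR, 1, LAX), (LHR, 1, LHR), (LHR, 1, ORD), (LHR, 1, SEA), (LHR, 1, SFO), (LHR, 2, LAX), (LHR, 2, LHR), (LHR, 2, SEA), (LHR, 2, SFO), (ORD, 1, CDG), (ORD, 1, LAX), (ORD, 1, LHR), (ORD, 1, ORD), (ORD, 1, SEA), (ORD, 1, SFO), (SEA, 1, CDG), (SEA, 1, LAX), (SEA, 1, LHR), (SEA, 1, ORD), (SEA, 1, SEA), (SEA, 1, SFO), (SEA, 2, LAX), (SEA, 2, LHR), (SEA, 2, SEA), (SEA, 2, SFO), (SFO, 1, CDG), (SFO, 1, LAX), (SFO, 1, LHR), (SFO, 1, ORD), (SFO, 1, SEA), (SFO, 1, SFO), (SFO, 2, LAX), (SFO, 2, LHR), (SFO, 2, SEA), (SFO, 2, SFO)}.
σ[dst != dst2]: keep tuples satisfying dst != dst2 → {(CDG, 1, LAX), (CDG, 1, LHR), (CDG, 1, ORD), (CDG, 1, SEA), (CDG, 1, SFO), (LAX, 1, CDG), (LAX, 1, LHR), (LAX, 1, ORD), (LAX, 1, SEA), (LAX, 1, SFO), (LAX, 2, LHR), (LAX, 2, SEA), (LAX, 2, SFO), (LHR, 1, CDG), (LHR, 1, LAX), (LHR, 1, ORD), (LHR, 1, SEA), (LHR, 1, SFO), (LHR, 2, LAX), (LHR, 2, SEA), (LHR, 2, SFO), (ORD, 1, CDG), (ORD, 1, LAX), (ORD, 1, LHR), (ORD, 1, SEA), (ORD, 1, SFO), (SEA, 1, CDG), (SEA, 1, LAX), (SEA, 1, LHR), (SEA, 1, ORD), (SEA, 1, SFO), (SEA, 2, LAX), (SEA, 2, LHR), (SEA, 2, SFO), (SFO, 1, CDG), (SFO, 1, LAX), (SFO, 1, LHR), (SFO, 1, ORD), (SFO, 1, SEA), (SFO, 2, LAX), (SFO, 2, LHR), (SFO, 2, SEA)}
π[pid, dst2]: project onto (pid, dst2) (32 duplicate(s) eliminated) → {(1, CDG), (1, LAX), (1, LHR), (1, ORD), (1, SEA), (1, SFO), (2, LAX), (2, LHR), (2, SEA), (2, SFO)}

{(1, CDG), (1, LAX), (1, LHR), (1, ORD), (1, SEA), (1, SFO), (2, LAX), (2, LHR), (2, SEA), (2, SFO)}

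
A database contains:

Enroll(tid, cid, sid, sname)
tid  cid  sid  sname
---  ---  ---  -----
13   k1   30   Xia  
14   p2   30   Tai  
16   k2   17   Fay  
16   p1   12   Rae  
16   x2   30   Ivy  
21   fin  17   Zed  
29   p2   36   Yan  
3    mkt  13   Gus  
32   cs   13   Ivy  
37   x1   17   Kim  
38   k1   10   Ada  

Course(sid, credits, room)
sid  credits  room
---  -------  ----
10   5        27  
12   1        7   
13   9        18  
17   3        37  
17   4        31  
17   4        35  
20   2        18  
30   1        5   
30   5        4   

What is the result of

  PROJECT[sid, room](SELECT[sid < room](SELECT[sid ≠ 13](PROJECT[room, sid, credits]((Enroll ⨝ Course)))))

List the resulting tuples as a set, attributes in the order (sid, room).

Enroll ⋈ Course (natural join on sid): {(13, k1, 30, Xia, 1, 5), (13, k1, 30, Xia, 5, 4), (14, p2, 30, Tai, 1, 5), (14, p2, 30, Tai, 5, 4), (16, k2, 17, Fay, 3, 37), (16, k2, 17, Fay, 4, 31), (16, k2, 17, Fay, 4, 35), (16, p1, 12, Rae, 1, 7), (16, x2, 30, Ivy, 1, 5), (16, x2, 30, Ivy, 5, 4), (21, fin, 17, Zed, 3, 37), (21, fin, 17, Zed, 4, 31), (21, fin, 17, Zed, 4, 35), (3, mkt, 13, Gus, 9, 18), (32, cs, 13, Ivy, 9, 18), (37, x1, 17, Kim, 3, 37), (37, x1, 17, Kim, 4, 31), (37, x1, 17, Kim, 4, 35), (38, k1, 10, Ada, 5, 27)}
π[room, sid, credits]: project onto (room, sid, credits) (11 duplicate(s) eliminated) → {(18, 13, 9), (27, 10, 5), (31, 17, 4), (35, 17, 4), (37, 17, 3), (4, 30, 5), (5, 30, 1), (7, 12, 1)}
σ[sid ≠ 13]: keep tuples satisfying sid ≠ 13 → {(27, 10, 5), (31, 17, 4), (35, 17, 4), (37, 17, 3), (4, 30, 5), (5, 30, 1), (7, 12, 1)}
σ[sid < room]: keep tuples satisfying sid < room → {(27, 10, 5), (31, 17, 4), (35, 17, 4), (37, 17, 3)}
π[sid, room]: project onto (sid, room) → {(10, 27), (17, 31), (17, 35), (17, 37)}

{(10, 27), (17, 31), (17, 35), (17, 37)}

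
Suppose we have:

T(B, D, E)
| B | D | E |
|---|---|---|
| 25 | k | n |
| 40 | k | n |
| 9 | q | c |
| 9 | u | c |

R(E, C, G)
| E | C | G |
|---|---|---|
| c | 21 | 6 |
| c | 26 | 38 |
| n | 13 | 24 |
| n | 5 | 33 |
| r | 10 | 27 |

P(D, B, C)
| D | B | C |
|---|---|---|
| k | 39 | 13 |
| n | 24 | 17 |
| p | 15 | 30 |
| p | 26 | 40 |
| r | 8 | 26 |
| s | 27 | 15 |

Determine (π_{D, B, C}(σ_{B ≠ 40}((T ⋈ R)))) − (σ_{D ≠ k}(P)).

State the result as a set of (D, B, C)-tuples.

Joining T and R on E yields {(25, k, n, 13, 24), (25, k, n, 5, 33), (40, k, n, 13, 24), (40, k, n, 5, 33), (9, q, c, 21, 6), (9, q, c, 26, 38), (9, u, c, 21, 6), (9, u, c, 26, 38)}.
σ[B ≠ 40]: keep tuples satisfying B ≠ 40 → {(25, k, n, 13, 24), (25, k, n, 5, 33), (9, q, c, 21, 6), (9, q, c, 26, 38), (9, u, c, 21, 6), (9, u, c, 26, 38)}
π_{D, B, C} gives {(k, 25, 13), (k, 25, 5), (q, 9, 21), (q, 9, 26), (u, 9, 21), (u, 9, 26)}.
σ[D ≠ k]: keep tuples satisfying D ≠ k → {(n, 24, 17), (p, 15, 30), (p, 26, 40), (r, 8, 26), (s, 27, 15)}
Set difference of the two operands is {(k, 25, 13), (k, 25, 5), (q, 9, 21), (q, 9, 26), (u, 9, 21), (u, 9, 26)}.

{(k, 25, 13), (k, 25, 5), (q, 9, 21), (q, 9, 26), (u, 9, 21), (u, 9, 26)}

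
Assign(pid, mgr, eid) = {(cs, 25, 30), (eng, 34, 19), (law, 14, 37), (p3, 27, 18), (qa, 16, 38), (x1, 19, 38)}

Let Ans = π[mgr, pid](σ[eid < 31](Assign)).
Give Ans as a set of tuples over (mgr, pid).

Selection eid < 31: {(cs, 25, 30), (eng, 34, 19), (p3, 27, 18)}
Projecting to mgr, pid: {(25, cs), (27, p3), (34, eng)}

{(25, cs), (27, p3), (34, eng)}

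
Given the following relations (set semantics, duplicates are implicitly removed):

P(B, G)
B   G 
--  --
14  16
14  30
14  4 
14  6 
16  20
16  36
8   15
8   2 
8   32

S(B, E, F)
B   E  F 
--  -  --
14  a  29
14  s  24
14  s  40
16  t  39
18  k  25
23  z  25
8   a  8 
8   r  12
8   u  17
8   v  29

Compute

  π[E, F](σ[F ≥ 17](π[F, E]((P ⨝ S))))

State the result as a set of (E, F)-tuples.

{(a, 29), (s, 24), (s, 40), (t, 39), (u, 17), (v, 29)}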